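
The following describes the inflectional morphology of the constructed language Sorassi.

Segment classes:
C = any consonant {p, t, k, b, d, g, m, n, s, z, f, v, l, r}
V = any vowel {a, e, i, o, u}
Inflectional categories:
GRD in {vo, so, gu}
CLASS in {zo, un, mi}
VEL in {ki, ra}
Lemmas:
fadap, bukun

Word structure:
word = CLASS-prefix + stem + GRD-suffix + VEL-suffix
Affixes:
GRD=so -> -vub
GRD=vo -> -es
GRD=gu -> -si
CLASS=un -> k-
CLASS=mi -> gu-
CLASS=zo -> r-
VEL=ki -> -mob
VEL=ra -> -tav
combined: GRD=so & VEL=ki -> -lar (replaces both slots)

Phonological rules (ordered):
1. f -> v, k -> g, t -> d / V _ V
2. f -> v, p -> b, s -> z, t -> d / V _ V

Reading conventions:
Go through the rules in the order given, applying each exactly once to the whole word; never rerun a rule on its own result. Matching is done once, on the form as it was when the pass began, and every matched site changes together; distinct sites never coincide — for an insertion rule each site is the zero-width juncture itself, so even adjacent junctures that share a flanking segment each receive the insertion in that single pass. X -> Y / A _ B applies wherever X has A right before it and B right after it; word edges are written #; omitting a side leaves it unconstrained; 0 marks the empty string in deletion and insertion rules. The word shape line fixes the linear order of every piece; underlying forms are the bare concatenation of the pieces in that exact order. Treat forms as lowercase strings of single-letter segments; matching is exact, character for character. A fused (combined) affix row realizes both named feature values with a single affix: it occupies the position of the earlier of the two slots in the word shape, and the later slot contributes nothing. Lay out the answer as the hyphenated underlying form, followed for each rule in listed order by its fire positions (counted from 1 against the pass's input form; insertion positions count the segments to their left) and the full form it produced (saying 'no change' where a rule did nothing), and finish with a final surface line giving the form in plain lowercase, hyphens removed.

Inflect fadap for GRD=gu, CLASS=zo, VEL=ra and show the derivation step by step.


underlying: r-fadap-si-tav
1. f -> v, k -> g, t -> d / V _ V: fires at position(s) 9: rfadapsidav
2. f -> v, p -> b, s -> z, t -> d / V _ V: no change
surface: rfadapsidav


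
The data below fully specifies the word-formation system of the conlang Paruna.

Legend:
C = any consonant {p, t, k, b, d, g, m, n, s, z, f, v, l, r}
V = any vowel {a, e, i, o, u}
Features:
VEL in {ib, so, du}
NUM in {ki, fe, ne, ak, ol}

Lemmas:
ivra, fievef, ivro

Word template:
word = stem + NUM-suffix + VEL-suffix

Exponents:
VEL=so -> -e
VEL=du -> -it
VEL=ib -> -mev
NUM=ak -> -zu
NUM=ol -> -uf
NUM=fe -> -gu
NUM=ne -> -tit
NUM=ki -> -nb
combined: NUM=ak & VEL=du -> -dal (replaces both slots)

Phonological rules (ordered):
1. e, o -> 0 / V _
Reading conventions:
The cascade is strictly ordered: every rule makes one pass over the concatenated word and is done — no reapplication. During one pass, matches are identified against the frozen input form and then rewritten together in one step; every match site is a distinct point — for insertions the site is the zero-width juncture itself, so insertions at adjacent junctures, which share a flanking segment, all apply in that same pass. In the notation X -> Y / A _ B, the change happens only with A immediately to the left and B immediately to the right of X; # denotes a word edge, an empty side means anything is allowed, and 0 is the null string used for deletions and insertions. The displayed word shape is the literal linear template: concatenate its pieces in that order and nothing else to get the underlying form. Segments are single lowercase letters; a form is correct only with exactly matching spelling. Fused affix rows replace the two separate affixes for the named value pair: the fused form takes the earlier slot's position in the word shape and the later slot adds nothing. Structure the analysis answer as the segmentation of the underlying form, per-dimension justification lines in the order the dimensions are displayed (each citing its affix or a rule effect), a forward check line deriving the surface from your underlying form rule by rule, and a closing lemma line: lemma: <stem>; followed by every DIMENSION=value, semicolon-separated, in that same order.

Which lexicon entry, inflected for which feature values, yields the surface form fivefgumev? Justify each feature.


underlying: fievef-gu-mev
VEL=ib - signalled by the affix -mev
NUM=fe - signalled by the affix -gu
check: fievefgumev -> fivefgumev
lemma: fievef; VEL=ib; NUM=fe


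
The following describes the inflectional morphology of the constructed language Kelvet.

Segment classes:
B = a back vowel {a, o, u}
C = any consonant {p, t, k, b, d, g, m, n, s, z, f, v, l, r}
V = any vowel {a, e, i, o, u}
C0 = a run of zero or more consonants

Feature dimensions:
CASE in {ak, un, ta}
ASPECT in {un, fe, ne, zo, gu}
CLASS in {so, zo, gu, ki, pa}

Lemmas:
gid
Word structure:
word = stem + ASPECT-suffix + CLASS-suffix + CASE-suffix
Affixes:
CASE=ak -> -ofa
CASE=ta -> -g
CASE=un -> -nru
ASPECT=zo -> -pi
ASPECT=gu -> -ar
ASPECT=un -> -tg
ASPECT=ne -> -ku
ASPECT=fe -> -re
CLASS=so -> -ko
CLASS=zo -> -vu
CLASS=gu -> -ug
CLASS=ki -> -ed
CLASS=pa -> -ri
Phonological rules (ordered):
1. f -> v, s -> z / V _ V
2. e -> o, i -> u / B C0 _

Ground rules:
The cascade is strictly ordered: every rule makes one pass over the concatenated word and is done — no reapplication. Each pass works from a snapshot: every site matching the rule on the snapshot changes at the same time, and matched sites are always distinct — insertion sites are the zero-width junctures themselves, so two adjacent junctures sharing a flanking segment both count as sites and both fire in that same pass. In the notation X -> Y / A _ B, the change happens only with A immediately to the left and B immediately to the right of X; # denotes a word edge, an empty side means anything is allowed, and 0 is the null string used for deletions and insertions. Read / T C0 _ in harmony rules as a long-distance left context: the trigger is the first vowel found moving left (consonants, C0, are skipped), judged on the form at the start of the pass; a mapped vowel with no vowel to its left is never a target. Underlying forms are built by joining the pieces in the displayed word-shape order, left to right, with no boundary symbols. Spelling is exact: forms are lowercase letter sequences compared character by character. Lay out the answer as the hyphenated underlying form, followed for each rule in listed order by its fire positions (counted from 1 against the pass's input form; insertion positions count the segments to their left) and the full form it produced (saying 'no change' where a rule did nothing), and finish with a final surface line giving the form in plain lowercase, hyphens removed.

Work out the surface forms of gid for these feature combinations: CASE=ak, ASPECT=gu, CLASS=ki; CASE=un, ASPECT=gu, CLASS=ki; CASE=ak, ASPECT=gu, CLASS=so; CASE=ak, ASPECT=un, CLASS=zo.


cell CASE=ak, ASPECT=gu, CLASS=ki:
underlying: gid-ar-ed-ofa
1. f -> v, s -> z / V _ V: fires at position(s) 9: gidaredova
2. e -> o, i -> u / B C0 _: fires at position(s) 6: gidarodova
surface: gidarodova

cell CASE=un, ASPECT=gu, CLASS=ki:
underlying: gid-ar-ed-nru
1. f -> v, s -> z / V _ V: no change
2. e -> o, i -> u / B C0 _: fires at position(s) 6: gidarodnru
surface: gidarodnru

cell CASE=ak, ASPECT=gu, CLASS=so:
underlying: gid-ar-ko-ofa
1. f -> v, s -> z / V _ V: fires at position(s) 9: gidarkoova
2. e -> o, i -> u / B C0 _: no change
surface: gidarkoova

cell CASE=ak, ASPECT=un, CLASS=zo:
underlying: gid-tg-vu-ofa
1. f -> v, s -> z / V _ V: fires at position(s) 9: gidtgvuova
2. e -> o, i -> u / B C0 _: no change
surface: gidtgvuova


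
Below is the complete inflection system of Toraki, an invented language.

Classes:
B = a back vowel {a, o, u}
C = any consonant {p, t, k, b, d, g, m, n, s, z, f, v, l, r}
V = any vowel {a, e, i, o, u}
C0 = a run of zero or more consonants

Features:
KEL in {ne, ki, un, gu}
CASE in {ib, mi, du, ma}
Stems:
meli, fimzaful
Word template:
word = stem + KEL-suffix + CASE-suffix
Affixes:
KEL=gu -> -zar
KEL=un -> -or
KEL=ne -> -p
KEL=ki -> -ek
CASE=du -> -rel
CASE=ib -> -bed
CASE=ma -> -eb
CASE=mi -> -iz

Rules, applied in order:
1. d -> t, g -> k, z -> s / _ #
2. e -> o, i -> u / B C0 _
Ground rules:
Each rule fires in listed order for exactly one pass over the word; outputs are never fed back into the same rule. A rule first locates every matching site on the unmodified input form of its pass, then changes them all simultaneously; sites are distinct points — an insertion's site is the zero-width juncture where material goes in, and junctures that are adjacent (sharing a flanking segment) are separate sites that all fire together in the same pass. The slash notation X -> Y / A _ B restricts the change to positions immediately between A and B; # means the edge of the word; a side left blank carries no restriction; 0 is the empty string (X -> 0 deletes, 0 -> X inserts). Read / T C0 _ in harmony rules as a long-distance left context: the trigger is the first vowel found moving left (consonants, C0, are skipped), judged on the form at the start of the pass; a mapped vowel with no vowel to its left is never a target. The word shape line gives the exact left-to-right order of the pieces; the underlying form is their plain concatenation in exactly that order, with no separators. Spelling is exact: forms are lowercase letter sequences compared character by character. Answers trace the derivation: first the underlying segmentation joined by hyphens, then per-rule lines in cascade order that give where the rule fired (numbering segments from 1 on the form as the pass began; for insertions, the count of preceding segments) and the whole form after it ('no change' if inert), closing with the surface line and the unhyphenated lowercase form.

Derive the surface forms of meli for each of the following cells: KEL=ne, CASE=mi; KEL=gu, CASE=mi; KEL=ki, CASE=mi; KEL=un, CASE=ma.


cell KEL=ne, CASE=mi:
underlying: meli-p-iz
1. d -> t, g -> k, z -> s / _ #: fires at position(s) 7: melipis
2. e -> o, i -> u / B C0 _: no change
surface: melipis

cell KEL=gu, CASE=mi:
underlying: meli-zar-iz
1. d -> t, g -> k, z -> s / _ #: fires at position(s) 9: melizaris
2. e -> o, i -> u / B C0 _: fires at position(s) 8: melizarus
surface: melizarus

cell KEL=ki, CASE=mi:
underlying: meli-ek-iz
1. d -> t, g -> k, z -> s / _ #: fires at position(s) 8: meliekis
2. e -> o, i -> u / B C0 _: no change
surface: meliekis

cell KEL=un, CASE=ma:
underlying: meli-or-eb
1. d -> t, g -> k, z -> s / _ #: no change
2. e -> o, i -> u / B C0 _: fires at position(s) 7: meliorob
surface: meliorob


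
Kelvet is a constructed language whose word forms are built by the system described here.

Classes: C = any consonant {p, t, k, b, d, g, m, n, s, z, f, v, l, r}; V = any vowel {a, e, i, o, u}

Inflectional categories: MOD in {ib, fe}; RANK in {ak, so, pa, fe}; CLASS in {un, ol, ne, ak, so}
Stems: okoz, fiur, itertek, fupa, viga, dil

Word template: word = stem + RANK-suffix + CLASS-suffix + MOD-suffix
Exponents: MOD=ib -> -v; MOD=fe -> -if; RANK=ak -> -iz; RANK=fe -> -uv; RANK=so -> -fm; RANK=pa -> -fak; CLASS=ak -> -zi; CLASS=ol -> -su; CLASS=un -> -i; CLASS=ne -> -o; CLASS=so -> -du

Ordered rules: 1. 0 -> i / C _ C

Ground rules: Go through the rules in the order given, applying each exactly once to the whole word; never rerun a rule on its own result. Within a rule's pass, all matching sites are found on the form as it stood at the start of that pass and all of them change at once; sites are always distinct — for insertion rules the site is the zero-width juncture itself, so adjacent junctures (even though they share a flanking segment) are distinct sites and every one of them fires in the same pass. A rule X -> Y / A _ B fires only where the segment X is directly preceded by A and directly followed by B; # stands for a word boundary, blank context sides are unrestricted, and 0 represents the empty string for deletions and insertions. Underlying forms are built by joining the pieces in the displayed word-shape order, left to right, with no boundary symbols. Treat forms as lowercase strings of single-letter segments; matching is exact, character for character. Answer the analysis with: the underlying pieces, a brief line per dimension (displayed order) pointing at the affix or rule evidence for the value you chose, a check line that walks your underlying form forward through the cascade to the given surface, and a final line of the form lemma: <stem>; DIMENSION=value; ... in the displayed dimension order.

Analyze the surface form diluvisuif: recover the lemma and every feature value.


underlying: dil-uv-su-if
MOD=fe - signalled by the affix -if
RANK=fe - signalled by the affix -uv
CLASS=ol - signalled by the affix -su
check: diluvsuif -> diluvisuif
lemma: dil; MOD=fe; RANK=fe; CLASS=ol


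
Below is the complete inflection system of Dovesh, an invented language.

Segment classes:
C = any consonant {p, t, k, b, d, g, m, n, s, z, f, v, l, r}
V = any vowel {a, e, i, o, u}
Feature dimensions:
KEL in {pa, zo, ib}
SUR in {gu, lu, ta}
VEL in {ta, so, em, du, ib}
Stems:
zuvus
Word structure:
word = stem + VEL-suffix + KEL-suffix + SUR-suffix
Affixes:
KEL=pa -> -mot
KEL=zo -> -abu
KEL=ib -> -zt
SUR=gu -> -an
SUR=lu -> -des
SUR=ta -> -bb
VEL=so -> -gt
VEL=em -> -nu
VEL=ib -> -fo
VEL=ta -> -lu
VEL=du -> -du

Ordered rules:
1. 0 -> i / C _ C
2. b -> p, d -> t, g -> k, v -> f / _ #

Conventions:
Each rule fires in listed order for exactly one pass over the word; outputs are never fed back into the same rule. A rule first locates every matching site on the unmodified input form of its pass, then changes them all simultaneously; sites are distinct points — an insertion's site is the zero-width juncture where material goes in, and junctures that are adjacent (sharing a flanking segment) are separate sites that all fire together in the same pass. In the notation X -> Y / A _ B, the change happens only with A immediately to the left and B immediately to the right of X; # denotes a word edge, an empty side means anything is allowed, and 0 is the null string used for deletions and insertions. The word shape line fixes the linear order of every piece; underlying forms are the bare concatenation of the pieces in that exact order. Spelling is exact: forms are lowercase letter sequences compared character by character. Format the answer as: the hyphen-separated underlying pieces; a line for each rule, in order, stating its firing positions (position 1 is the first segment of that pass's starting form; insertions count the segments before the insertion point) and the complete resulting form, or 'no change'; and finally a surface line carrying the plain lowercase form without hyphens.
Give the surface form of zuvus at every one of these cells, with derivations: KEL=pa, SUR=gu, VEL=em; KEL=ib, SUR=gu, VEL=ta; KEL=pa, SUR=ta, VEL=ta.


cell KEL=pa, SUR=gu, VEL=em:
underlying: zuvus-nu-mot-an
1. 0 -> i / C _ C: inserts after position(s) 5: zuvusinumotan
2. b -> p, d -> t, g -> k, v -> f / _ #: no change
surface: zuvusinumotan

cell KEL=ib, SUR=gu, VEL=ta:
underlying: zuvus-lu-zt-an
1. 0 -> i / C _ C: inserts after position(s) 5, 8: zuvusiluzitan
2. b -> p, d -> t, g -> k, v -> f / _ #: no change
surface: zuvusiluzitan

cell KEL=pa, SUR=ta, VEL=ta:
underlying: zuvus-lu-mot-bb
1. 0 -> i / C _ C: inserts after position(s) 5, 10, 11: zuvusilumotibib
2. b -> p, d -> t, g -> k, v -> f / _ #: fires at position(s) 15: zuvusilumotibip
surface: zuvusilumotibip


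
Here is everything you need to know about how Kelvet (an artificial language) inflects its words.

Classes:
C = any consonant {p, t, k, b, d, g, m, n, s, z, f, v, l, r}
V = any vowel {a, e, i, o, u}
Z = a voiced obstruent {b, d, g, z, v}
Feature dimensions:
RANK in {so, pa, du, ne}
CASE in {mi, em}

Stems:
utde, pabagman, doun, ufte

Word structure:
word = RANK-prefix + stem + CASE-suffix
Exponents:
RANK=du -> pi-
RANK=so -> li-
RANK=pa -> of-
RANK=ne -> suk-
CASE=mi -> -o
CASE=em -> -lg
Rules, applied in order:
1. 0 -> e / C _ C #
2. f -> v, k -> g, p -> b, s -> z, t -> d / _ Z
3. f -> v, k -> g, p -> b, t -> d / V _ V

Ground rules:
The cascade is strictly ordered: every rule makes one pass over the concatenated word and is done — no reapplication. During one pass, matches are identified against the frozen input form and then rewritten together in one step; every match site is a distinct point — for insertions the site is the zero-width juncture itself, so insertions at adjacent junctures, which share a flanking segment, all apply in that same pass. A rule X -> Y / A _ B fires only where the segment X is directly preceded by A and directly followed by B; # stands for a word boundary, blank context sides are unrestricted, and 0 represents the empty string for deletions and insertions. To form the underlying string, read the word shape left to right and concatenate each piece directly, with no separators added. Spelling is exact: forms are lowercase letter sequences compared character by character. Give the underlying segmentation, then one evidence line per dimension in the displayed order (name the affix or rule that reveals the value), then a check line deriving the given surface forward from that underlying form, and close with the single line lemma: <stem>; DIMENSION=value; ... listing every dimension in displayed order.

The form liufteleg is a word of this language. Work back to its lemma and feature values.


underlying: li-ufte-lg
RANK=so - signalled by the affix li-
CASE=em - signalled by the affix -lg
check: liuftelg -> liufteleg -> liufteleg -> liufteleg
lemma: ufte; RANK=so; CASE=em


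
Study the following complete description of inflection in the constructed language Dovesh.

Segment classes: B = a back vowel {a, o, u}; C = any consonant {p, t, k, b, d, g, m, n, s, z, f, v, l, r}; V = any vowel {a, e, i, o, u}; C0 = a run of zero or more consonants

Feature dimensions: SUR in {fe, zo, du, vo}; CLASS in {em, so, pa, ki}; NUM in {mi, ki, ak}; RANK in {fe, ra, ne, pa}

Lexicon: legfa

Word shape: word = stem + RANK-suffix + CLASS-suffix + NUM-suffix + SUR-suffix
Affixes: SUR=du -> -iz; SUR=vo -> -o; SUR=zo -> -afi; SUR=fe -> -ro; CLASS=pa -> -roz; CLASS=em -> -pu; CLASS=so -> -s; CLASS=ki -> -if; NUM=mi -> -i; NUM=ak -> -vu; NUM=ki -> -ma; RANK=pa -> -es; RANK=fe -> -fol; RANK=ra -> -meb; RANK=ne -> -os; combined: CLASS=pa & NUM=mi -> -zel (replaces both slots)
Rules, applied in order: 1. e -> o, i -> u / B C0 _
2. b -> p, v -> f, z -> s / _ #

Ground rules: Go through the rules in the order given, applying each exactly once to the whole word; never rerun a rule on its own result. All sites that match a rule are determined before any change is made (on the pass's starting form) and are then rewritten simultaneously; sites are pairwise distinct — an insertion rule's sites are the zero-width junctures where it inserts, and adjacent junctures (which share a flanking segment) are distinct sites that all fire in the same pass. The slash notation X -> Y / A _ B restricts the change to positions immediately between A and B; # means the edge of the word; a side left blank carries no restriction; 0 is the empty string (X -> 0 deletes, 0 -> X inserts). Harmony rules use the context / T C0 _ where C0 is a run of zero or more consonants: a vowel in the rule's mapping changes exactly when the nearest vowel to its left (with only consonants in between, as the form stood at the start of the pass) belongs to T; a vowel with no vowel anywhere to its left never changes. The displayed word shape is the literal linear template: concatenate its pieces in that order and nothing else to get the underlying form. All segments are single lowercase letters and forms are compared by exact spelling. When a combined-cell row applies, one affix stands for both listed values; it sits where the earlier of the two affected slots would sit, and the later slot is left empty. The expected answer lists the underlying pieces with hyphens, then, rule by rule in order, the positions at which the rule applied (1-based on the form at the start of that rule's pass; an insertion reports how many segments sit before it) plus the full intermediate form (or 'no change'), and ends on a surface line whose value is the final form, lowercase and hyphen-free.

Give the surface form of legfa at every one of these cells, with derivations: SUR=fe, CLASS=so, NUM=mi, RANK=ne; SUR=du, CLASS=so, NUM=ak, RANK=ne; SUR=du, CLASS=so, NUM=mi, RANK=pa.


cell SUR=fe, CLASS=so, NUM=mi, RANK=ne:
underlying: legfa-os-s-i-ro
1. e -> o, i -> u / B C0 _: fires at position(s) 9: legfaossuro
2. b -> p, v -> f, z -> s / _ #: no change
surface: legfaossuro

cell SUR=du, CLASS=so, NUM=ak, RANK=ne:
underlying: legfa-os-s-vu-iz
1. e -> o, i -> u / B C0 _: fires at position(s) 11: legfaossvuuz
2. b -> p, v -> f, z -> s / _ #: fires at position(s) 12: legfaossvuus
surface: legfaossvuus

cell SUR=du, CLASS=so, NUM=mi, RANK=pa:
underlying: legfa-es-s-i-iz
1. e -> o, i -> u / B C0 _: fires at position(s) 6: legfaossiiz
2. b -> p, v -> f, z -> s / _ #: fires at position(s) 11: legfaossiis
surface: legfaossiis


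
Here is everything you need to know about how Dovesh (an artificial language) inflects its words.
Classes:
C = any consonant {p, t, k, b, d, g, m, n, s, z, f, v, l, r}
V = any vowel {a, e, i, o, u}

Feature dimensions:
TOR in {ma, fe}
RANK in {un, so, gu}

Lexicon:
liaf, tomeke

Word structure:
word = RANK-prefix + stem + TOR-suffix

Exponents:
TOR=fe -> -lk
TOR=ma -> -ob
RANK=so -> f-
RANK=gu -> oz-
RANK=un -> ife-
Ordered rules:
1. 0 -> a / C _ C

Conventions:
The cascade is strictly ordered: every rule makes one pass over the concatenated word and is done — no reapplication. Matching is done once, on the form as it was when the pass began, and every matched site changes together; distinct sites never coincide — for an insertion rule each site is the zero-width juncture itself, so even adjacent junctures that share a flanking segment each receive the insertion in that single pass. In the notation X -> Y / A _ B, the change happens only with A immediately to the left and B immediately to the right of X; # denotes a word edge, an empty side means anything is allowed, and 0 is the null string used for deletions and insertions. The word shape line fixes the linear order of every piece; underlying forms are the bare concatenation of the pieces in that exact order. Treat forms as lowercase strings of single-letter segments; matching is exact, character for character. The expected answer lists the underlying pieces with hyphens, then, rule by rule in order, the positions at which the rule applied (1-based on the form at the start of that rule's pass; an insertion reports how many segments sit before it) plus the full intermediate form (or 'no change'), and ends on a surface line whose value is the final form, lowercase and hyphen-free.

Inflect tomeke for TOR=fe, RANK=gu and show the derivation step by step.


underlying: oz-tomeke-lk
1. 0 -> a / C _ C: inserts after position(s) 2, 9: ozatomekelak
surface: ozatomekelak


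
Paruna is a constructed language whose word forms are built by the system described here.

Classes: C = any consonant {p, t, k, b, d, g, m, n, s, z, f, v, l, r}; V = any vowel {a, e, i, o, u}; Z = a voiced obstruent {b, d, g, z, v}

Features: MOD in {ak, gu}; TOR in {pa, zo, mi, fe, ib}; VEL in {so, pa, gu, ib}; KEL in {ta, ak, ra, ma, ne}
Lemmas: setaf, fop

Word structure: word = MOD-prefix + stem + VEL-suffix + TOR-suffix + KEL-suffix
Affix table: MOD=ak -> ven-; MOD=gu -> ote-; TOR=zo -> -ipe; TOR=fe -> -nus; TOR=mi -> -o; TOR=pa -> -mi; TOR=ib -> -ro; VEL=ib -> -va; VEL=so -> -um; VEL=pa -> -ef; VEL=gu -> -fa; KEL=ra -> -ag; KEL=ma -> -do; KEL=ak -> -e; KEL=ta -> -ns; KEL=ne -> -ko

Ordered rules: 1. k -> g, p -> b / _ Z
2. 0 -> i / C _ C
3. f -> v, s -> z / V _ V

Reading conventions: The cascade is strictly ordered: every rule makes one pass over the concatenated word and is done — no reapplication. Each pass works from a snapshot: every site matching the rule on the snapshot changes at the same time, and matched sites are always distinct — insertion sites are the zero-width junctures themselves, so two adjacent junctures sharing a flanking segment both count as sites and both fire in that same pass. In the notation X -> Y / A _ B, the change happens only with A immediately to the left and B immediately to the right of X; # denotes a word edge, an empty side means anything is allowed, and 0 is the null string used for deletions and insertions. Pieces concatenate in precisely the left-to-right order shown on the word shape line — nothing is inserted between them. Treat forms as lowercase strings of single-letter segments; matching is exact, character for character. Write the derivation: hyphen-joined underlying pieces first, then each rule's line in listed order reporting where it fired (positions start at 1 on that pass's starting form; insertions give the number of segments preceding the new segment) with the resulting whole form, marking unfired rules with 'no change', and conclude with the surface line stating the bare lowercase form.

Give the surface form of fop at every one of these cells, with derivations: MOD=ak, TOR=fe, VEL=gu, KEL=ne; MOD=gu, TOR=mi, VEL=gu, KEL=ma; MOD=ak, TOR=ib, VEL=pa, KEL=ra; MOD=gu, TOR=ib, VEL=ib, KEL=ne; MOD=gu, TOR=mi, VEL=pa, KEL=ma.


cell MOD=ak, TOR=fe, VEL=gu, KEL=ne:
underlying: ven-fop-fa-nus-ko
1. k -> g, p -> b / _ Z: no change
2. 0 -> i / C _ C: inserts after position(s) 3, 6, 11: venifopifanusiko
3. f -> v, s -> z / V _ V: fires at position(s) 5, 9, 13: venivopivanuziko
surface: venivopivanuziko

cell MOD=gu, TOR=mi, VEL=gu, KEL=ma:
underlying: ote-fop-fa-o-do
1. k -> g, p -> b / _ Z: no change
2. 0 -> i / C _ C: inserts after position(s) 6: otefopifaodo
3. f -> v, s -> z / V _ V: fires at position(s) 4, 8: otevopivaodo
surface: otevopivaodo

cell MOD=ak, TOR=ib, VEL=pa, KEL=ra:
underlying: ven-fop-ef-ro-ag
1. k -> g, p -> b / _ Z: no change
2. 0 -> i / C _ C: inserts after position(s) 3, 8: venifopefiroag
3. f -> v, s -> z / V _ V: fires at position(s) 5, 9: venivopeviroag
surface: venivopeviroag

cell MOD=gu, TOR=ib, VEL=ib, KEL=ne:
underlying: ote-fop-va-ro-ko
1. k -> g, p -> b / _ Z: fires at position(s) 6: otefobvaroko
2. 0 -> i / C _ C: inserts after position(s) 6: otefobivaroko
3. f -> v, s -> z / V _ V: fires at position(s) 4: otevobivaroko
surface: otevobivaroko

cell MOD=gu, TOR=mi, VEL=pa, KEL=ma:
underlying: ote-fop-ef-o-do
1. k -> g, p -> b / _ Z: no change
2. 0 -> i / C _ C: no change
3. f -> v, s -> z / V _ V: fires at position(s) 4, 8: otevopevodo
surface: otevopevodo


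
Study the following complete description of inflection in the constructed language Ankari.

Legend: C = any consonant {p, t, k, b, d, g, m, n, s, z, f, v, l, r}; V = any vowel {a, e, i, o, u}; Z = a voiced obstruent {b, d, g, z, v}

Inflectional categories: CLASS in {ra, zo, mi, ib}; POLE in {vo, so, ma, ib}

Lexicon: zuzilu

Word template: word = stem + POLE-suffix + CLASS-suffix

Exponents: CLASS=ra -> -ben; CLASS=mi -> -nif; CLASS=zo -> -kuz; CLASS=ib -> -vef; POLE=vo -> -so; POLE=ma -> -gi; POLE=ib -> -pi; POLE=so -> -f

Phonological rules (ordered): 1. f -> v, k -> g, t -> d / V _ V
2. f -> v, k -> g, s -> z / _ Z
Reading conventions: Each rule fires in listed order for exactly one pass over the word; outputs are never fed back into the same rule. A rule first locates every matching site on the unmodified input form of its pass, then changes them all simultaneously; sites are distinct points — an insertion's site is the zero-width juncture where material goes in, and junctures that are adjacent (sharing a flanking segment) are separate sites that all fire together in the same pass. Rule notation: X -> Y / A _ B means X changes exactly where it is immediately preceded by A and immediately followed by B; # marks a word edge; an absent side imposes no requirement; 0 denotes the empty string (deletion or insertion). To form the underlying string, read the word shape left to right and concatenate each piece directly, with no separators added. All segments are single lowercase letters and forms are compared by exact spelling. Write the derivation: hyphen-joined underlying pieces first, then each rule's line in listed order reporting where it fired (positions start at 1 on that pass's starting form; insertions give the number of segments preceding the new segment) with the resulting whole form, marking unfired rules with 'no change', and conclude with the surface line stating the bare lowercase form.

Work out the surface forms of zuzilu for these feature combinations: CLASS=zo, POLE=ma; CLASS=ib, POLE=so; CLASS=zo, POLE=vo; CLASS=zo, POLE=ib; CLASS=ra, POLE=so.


cell CLASS=zo, POLE=ma:
underlying: zuzilu-gi-kuz
1. f -> v, k -> g, t -> d / V _ V: fires at position(s) 9: zuzilugiguz
2. f -> v, k -> g, s -> z / _ Z: no change
surface: zuzilugiguz

cell CLASS=ib, POLE=so:
underlying: zuzilu-f-vef
1. f -> v, k -> g, t -> d / V _ V: no change
2. f -> v, k -> g, s -> z / _ Z: fires at position(s) 7: zuziluvvef
surface: zuziluvvef

cell CLASS=zo, POLE=vo:
underlying: zuzilu-so-kuz
1. f -> v, k -> g, t -> d / V _ V: fires at position(s) 9: zuzilusoguz
2. f -> v, k -> g, s -> z / _ Z: no change
surface: zuzilusoguz

cell CLASS=zo, POLE=ib:
underlying: zuzilu-pi-kuz
1. f -> v, k -> g, t -> d / V _ V: fires at position(s) 9: zuzilupiguz
2. f -> v, k -> g, s -> z / _ Z: no change
surface: zuzilupiguz

cell CLASS=ra, POLE=so:
underlying: zuzilu-f-ben
1. f -> v, k -> g, t -> d / V _ V: no change
2. f -> v, k -> g, s -> z / _ Z: fires at position(s) 7: zuziluvben
surface: zuziluvben


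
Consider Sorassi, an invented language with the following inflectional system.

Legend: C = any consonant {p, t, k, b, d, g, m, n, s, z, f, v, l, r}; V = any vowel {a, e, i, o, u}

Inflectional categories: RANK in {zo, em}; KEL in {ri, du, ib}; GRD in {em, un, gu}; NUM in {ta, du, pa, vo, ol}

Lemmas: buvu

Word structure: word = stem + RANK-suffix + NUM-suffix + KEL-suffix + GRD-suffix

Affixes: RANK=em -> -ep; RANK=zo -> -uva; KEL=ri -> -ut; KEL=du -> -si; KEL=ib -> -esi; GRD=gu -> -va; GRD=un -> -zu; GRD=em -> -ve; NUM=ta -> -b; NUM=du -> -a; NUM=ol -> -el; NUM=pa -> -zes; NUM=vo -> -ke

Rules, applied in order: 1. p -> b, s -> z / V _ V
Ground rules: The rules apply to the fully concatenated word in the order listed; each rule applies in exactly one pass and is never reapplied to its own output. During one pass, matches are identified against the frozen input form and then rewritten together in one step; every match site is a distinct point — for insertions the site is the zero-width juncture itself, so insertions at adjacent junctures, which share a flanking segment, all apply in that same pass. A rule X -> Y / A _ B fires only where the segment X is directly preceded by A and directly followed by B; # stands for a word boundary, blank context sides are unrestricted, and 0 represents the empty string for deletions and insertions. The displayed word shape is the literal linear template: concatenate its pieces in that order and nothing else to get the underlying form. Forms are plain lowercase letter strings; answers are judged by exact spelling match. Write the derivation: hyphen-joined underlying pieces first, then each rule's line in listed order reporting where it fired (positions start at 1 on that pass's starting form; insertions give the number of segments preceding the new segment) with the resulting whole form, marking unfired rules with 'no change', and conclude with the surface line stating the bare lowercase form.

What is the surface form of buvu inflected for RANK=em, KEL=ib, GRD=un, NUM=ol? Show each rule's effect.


underlying: buvu-ep-el-esi-zu
1. p -> b, s -> z / V _ V: fires at position(s) 6, 10: buvuebelezizu
surface: buvuebelezizu


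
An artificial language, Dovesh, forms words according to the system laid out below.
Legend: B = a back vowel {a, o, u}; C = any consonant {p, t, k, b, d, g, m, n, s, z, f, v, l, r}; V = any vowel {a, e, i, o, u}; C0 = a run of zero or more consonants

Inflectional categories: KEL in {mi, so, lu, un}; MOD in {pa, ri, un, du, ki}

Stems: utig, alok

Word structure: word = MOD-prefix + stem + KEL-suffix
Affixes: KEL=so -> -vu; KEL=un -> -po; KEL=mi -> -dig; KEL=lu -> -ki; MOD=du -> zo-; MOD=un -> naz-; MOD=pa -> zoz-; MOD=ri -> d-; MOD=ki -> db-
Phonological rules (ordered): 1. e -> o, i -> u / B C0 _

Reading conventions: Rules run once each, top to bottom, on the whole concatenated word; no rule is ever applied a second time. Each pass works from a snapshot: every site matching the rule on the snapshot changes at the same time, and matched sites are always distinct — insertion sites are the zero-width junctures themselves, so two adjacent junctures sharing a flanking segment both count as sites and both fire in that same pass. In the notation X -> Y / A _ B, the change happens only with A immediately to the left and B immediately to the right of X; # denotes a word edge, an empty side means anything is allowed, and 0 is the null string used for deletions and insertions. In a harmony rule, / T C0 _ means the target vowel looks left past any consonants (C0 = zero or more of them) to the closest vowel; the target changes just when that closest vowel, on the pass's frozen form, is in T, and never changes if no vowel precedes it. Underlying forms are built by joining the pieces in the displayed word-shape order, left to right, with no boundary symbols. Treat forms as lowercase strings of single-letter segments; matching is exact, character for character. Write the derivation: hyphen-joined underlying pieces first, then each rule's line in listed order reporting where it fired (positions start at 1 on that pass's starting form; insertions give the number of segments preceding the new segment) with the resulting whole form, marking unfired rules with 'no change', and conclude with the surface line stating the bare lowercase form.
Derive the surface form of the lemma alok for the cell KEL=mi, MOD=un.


underlying: naz-alok-dig
1. e -> o, i -> u / B C0 _: fires at position(s) 9: nazalokdug
surface: nazalokdug


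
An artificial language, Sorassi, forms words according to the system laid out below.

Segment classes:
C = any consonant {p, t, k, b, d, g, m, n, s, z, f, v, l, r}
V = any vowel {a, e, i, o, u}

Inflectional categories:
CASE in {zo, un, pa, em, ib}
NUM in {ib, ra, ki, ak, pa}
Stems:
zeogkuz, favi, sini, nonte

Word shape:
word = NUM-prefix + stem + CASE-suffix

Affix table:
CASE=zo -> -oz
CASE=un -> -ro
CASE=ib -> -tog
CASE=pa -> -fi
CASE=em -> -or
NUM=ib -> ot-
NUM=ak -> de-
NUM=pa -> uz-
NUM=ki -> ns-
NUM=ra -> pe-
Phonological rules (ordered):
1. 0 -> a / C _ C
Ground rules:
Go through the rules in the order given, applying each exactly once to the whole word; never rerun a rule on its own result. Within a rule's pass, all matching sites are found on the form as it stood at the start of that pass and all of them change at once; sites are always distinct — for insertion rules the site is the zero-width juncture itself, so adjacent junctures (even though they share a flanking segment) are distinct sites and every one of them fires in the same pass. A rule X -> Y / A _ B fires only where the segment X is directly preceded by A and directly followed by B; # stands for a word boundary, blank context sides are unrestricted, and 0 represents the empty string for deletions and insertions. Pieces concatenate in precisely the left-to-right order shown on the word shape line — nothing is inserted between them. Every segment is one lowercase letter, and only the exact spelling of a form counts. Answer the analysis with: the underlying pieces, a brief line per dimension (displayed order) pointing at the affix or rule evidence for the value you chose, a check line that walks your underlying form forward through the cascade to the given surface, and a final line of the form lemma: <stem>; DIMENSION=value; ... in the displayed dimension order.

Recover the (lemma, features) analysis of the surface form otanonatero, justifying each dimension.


underlying: ot-nonte-ro
CASE=un - signalled by the affix -ro
NUM=ib - signalled by the affix ot-
check: otnontero -> otanonatero
lemma: nonte; CASE=un; NUM=ib


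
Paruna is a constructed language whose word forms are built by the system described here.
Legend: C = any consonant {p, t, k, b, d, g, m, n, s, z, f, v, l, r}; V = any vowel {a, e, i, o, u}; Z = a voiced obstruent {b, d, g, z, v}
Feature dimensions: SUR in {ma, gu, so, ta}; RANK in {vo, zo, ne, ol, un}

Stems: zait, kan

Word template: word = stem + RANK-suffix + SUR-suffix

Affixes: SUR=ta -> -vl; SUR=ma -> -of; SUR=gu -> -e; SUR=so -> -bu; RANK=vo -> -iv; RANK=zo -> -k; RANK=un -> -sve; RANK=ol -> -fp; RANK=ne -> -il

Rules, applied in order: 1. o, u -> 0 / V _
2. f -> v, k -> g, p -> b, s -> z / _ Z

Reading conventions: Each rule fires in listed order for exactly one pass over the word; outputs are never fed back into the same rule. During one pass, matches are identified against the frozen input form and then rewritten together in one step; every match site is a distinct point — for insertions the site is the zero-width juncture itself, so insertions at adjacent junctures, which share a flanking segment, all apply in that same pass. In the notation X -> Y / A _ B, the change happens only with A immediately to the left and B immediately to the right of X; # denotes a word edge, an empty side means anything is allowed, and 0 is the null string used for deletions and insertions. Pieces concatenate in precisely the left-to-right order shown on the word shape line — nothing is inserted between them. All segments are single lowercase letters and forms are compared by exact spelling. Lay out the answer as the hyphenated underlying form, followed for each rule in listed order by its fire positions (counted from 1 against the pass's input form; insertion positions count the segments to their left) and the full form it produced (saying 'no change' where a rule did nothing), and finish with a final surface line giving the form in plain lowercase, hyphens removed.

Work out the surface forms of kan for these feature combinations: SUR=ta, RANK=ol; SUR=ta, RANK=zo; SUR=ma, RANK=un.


cell SUR=ta, RANK=ol:
underlying: kan-fp-vl
1. o, u -> 0 / V _: no change
2. f -> v, k -> g, p -> b, s -> z / _ Z: fires at position(s) 5: kanfbvl
surface: kanfbvl

cell SUR=ta, RANK=zo:
underlying: kan-k-vl
1. o, u -> 0 / V _: no change
2. f -> v, k -> g, p -> b, s -> z / _ Z: fires at position(s) 4: kangvl
surface: kangvl

cell SUR=ma, RANK=un:
underlying: kan-sve-of
1. o, u -> 0 / V _: fires at position(s) 7: kansvef
2. f -> v, k -> g, p -> b, s -> z / _ Z: fires at position(s) 4: kanzvef
surface: kanzvef


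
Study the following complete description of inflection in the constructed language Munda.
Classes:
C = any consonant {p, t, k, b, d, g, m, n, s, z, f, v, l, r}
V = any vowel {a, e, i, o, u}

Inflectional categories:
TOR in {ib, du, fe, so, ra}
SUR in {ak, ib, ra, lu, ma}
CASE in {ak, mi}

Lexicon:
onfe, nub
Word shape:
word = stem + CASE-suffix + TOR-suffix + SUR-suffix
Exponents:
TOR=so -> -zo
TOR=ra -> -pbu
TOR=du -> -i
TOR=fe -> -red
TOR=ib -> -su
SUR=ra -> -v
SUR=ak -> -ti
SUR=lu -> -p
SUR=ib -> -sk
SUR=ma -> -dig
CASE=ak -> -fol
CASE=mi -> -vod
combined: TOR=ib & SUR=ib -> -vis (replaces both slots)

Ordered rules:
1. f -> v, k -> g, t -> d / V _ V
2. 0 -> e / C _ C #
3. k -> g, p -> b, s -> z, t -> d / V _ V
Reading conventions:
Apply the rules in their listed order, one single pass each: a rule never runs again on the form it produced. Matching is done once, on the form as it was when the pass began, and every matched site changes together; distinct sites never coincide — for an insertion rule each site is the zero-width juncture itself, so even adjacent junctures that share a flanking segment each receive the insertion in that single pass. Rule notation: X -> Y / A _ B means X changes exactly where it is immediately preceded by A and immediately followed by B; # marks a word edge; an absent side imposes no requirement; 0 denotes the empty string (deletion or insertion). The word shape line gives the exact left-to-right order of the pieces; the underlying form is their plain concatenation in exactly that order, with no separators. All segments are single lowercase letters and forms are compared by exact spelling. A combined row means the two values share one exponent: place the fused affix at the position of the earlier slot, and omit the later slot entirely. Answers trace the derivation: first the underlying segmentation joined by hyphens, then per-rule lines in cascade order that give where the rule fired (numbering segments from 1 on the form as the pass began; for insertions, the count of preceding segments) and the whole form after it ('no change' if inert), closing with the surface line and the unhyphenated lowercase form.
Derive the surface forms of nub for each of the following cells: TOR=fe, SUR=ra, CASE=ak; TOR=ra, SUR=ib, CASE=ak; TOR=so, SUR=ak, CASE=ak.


cell TOR=fe, SUR=ra, CASE=ak:
underlying: nub-fol-red-v
1. f -> v, k -> g, t -> d / V _ V: no change
2. 0 -> e / C _ C #: inserts after position(s) 9: nubfolredev
3. k -> g, p -> b, s -> z, t -> d / V _ V: no change
surface: nubfolredev

cell TOR=ra, SUR=ib, CASE=ak:
underlying: nub-fol-pbu-sk
1. f -> v, k -> g, t -> d / V _ V: no change
2. 0 -> e / C _ C #: inserts after position(s) 10: nubfolpbusek
3. k -> g, p -> b, s -> z, t -> d / V _ V: fires at position(s) 10: nubfolpbuzek
surface: nubfolpbuzek

cell TOR=so, SUR=ak, CASE=ak:
underlying: nub-fol-zo-ti
1. f -> v, k -> g, t -> d / V _ V: fires at position(s) 9: nubfolzodi
2. 0 -> e / C _ C #: no change
3. k -> g, p -> b, s -> z, t -> d / V _ V: no change
surface: nubfolzodi
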